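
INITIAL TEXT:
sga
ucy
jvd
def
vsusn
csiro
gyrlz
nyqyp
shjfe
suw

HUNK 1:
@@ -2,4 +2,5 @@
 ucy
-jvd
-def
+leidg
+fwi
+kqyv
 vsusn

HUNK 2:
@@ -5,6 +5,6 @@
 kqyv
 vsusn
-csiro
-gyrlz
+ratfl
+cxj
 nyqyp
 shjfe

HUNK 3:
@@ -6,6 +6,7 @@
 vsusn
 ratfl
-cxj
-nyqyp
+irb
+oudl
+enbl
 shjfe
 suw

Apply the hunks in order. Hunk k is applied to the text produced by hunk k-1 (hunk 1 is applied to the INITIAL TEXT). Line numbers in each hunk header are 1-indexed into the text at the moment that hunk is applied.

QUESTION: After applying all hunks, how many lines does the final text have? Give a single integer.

Hunk 1: at line 2 remove [jvd,def] add [leidg,fwi,kqyv] -> 11 lines: sga ucy leidg fwi kqyv vsusn csiro gyrlz nyqyp shjfe suw
Hunk 2: at line 5 remove [csiro,gyrlz] add [ratfl,cxj] -> 11 lines: sga ucy leidg fwi kqyv vsusn ratfl cxj nyqyp shjfe suw
Hunk 3: at line 6 remove [cxj,nyqyp] add [irb,oudl,enbl] -> 12 lines: sga ucy leidg fwi kqyv vsusn ratfl irb oudl enbl shjfe suw
Final line count: 12

Answer: 12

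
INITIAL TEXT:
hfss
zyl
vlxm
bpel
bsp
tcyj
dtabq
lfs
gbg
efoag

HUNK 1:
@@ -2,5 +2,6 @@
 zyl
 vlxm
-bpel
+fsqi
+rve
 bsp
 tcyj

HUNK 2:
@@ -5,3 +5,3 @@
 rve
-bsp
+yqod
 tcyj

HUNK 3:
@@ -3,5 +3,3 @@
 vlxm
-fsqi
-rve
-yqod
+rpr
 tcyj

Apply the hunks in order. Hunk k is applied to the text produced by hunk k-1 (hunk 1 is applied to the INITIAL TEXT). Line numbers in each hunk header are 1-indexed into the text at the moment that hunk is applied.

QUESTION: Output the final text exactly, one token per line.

Answer: hfss
zyl
vlxm
rpr
tcyj
dtabq
lfs
gbg
efoag

Derivation:
Hunk 1: at line 2 remove [bpel] add [fsqi,rve] -> 11 lines: hfss zyl vlxm fsqi rve bsp tcyj dtabq lfs gbg efoag
Hunk 2: at line 5 remove [bsp] add [yqod] -> 11 lines: hfss zyl vlxm fsqi rve yqod tcyj dtabq lfs gbg efoag
Hunk 3: at line 3 remove [fsqi,rve,yqod] add [rpr] -> 9 lines: hfss zyl vlxm rpr tcyj dtabq lfs gbg efoag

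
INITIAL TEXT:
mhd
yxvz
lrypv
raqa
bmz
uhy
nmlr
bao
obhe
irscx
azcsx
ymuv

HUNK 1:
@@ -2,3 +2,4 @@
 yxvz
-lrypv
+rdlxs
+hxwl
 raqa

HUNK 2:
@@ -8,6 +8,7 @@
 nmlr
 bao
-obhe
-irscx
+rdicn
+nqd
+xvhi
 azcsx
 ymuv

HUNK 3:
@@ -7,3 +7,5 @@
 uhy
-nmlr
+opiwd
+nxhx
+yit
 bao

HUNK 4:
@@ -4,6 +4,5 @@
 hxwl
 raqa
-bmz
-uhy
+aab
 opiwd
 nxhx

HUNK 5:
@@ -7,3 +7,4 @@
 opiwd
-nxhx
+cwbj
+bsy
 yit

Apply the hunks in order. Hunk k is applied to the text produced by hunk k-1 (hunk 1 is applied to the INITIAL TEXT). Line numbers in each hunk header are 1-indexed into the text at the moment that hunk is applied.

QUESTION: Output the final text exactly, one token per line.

Hunk 1: at line 2 remove [lrypv] add [rdlxs,hxwl] -> 13 lines: mhd yxvz rdlxs hxwl raqa bmz uhy nmlr bao obhe irscx azcsx ymuv
Hunk 2: at line 8 remove [obhe,irscx] add [rdicn,nqd,xvhi] -> 14 lines: mhd yxvz rdlxs hxwl raqa bmz uhy nmlr bao rdicn nqd xvhi azcsx ymuv
Hunk 3: at line 7 remove [nmlr] add [opiwd,nxhx,yit] -> 16 lines: mhd yxvz rdlxs hxwl raqa bmz uhy opiwd nxhx yit bao rdicn nqd xvhi azcsx ymuv
Hunk 4: at line 4 remove [bmz,uhy] add [aab] -> 15 lines: mhd yxvz rdlxs hxwl raqa aab opiwd nxhx yit bao rdicn nqd xvhi azcsx ymuv
Hunk 5: at line 7 remove [nxhx] add [cwbj,bsy] -> 16 lines: mhd yxvz rdlxs hxwl raqa aab opiwd cwbj bsy yit bao rdicn nqd xvhi azcsx ymuv

Answer: mhd
yxvz
rdlxs
hxwl
raqa
aab
opiwd
cwbj
bsy
yit
bao
rdicn
nqd
xvhi
azcsx
ymuv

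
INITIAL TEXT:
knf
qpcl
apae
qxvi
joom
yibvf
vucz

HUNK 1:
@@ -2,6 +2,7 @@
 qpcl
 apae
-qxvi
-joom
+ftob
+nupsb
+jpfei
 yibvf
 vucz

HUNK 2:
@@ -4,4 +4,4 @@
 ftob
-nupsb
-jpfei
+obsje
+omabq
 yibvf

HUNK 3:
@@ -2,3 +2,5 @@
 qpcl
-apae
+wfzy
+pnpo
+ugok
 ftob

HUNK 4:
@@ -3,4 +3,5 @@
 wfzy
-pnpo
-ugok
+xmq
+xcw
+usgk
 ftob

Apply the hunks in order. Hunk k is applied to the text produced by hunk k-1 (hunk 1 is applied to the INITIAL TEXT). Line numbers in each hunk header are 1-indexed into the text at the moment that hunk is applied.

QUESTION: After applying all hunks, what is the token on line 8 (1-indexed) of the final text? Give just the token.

Answer: obsje

Derivation:
Hunk 1: at line 2 remove [qxvi,joom] add [ftob,nupsb,jpfei] -> 8 lines: knf qpcl apae ftob nupsb jpfei yibvf vucz
Hunk 2: at line 4 remove [nupsb,jpfei] add [obsje,omabq] -> 8 lines: knf qpcl apae ftob obsje omabq yibvf vucz
Hunk 3: at line 2 remove [apae] add [wfzy,pnpo,ugok] -> 10 lines: knf qpcl wfzy pnpo ugok ftob obsje omabq yibvf vucz
Hunk 4: at line 3 remove [pnpo,ugok] add [xmq,xcw,usgk] -> 11 lines: knf qpcl wfzy xmq xcw usgk ftob obsje omabq yibvf vucz
Final line 8: obsje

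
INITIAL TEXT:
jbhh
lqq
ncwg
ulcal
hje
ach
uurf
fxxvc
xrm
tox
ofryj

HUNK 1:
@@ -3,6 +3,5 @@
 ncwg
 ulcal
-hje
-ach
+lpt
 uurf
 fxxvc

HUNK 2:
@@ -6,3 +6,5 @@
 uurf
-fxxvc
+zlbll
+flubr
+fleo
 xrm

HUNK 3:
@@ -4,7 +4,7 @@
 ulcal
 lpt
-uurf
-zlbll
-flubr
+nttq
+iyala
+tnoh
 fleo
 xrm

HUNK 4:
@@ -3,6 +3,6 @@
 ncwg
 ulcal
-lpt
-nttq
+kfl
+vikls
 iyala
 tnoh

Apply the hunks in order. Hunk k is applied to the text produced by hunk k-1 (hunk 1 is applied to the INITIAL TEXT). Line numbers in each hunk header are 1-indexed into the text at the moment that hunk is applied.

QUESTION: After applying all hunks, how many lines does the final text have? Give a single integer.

Answer: 12

Derivation:
Hunk 1: at line 3 remove [hje,ach] add [lpt] -> 10 lines: jbhh lqq ncwg ulcal lpt uurf fxxvc xrm tox ofryj
Hunk 2: at line 6 remove [fxxvc] add [zlbll,flubr,fleo] -> 12 lines: jbhh lqq ncwg ulcal lpt uurf zlbll flubr fleo xrm tox ofryj
Hunk 3: at line 4 remove [uurf,zlbll,flubr] add [nttq,iyala,tnoh] -> 12 lines: jbhh lqq ncwg ulcal lpt nttq iyala tnoh fleo xrm tox ofryj
Hunk 4: at line 3 remove [lpt,nttq] add [kfl,vikls] -> 12 lines: jbhh lqq ncwg ulcal kfl vikls iyala tnoh fleo xrm tox ofryj
Final line count: 12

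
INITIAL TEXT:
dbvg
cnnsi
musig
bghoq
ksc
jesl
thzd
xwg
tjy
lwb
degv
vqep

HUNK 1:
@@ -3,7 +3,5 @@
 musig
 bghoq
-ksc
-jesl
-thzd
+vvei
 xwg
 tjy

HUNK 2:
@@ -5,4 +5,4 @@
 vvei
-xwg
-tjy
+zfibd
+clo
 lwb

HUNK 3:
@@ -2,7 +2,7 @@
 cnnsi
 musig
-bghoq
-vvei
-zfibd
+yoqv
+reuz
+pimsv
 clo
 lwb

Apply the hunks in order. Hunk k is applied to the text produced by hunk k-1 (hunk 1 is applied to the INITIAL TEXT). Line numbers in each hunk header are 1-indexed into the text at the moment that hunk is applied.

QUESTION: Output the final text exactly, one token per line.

Answer: dbvg
cnnsi
musig
yoqv
reuz
pimsv
clo
lwb
degv
vqep

Derivation:
Hunk 1: at line 3 remove [ksc,jesl,thzd] add [vvei] -> 10 lines: dbvg cnnsi musig bghoq vvei xwg tjy lwb degv vqep
Hunk 2: at line 5 remove [xwg,tjy] add [zfibd,clo] -> 10 lines: dbvg cnnsi musig bghoq vvei zfibd clo lwb degv vqep
Hunk 3: at line 2 remove [bghoq,vvei,zfibd] add [yoqv,reuz,pimsv] -> 10 lines: dbvg cnnsi musig yoqv reuz pimsv clo lwb degv vqep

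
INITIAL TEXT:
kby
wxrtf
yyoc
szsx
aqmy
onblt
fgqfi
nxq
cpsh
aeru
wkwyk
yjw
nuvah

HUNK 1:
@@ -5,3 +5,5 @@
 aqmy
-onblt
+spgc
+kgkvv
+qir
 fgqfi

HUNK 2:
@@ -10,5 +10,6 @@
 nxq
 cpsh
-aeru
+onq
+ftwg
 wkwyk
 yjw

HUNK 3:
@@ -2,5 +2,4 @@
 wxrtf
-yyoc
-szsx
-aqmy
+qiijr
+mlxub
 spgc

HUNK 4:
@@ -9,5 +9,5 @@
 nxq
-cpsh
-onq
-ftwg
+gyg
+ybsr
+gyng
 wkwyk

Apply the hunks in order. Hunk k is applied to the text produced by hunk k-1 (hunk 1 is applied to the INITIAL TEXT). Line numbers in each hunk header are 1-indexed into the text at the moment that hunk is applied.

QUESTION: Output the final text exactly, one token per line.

Hunk 1: at line 5 remove [onblt] add [spgc,kgkvv,qir] -> 15 lines: kby wxrtf yyoc szsx aqmy spgc kgkvv qir fgqfi nxq cpsh aeru wkwyk yjw nuvah
Hunk 2: at line 10 remove [aeru] add [onq,ftwg] -> 16 lines: kby wxrtf yyoc szsx aqmy spgc kgkvv qir fgqfi nxq cpsh onq ftwg wkwyk yjw nuvah
Hunk 3: at line 2 remove [yyoc,szsx,aqmy] add [qiijr,mlxub] -> 15 lines: kby wxrtf qiijr mlxub spgc kgkvv qir fgqfi nxq cpsh onq ftwg wkwyk yjw nuvah
Hunk 4: at line 9 remove [cpsh,onq,ftwg] add [gyg,ybsr,gyng] -> 15 lines: kby wxrtf qiijr mlxub spgc kgkvv qir fgqfi nxq gyg ybsr gyng wkwyk yjw nuvah

Answer: kby
wxrtf
qiijr
mlxub
spgc
kgkvv
qir
fgqfi
nxq
gyg
ybsr
gyng
wkwyk
yjw
nuvah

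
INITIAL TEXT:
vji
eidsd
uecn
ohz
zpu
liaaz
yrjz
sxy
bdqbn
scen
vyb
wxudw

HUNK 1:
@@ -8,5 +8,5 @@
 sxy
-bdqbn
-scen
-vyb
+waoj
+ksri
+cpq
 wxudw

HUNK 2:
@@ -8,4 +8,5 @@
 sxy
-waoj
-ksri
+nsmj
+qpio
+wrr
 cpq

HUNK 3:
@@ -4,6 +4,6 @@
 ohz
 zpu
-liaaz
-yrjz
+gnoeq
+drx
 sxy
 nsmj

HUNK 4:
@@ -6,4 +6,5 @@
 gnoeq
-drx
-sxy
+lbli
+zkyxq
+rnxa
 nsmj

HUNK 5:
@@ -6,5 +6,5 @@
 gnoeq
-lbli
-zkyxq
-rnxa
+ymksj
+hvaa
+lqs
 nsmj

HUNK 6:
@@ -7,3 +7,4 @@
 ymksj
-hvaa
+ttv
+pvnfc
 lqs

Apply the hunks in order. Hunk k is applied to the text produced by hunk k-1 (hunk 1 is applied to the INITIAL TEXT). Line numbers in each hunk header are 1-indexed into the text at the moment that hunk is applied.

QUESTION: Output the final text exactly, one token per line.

Answer: vji
eidsd
uecn
ohz
zpu
gnoeq
ymksj
ttv
pvnfc
lqs
nsmj
qpio
wrr
cpq
wxudw

Derivation:
Hunk 1: at line 8 remove [bdqbn,scen,vyb] add [waoj,ksri,cpq] -> 12 lines: vji eidsd uecn ohz zpu liaaz yrjz sxy waoj ksri cpq wxudw
Hunk 2: at line 8 remove [waoj,ksri] add [nsmj,qpio,wrr] -> 13 lines: vji eidsd uecn ohz zpu liaaz yrjz sxy nsmj qpio wrr cpq wxudw
Hunk 3: at line 4 remove [liaaz,yrjz] add [gnoeq,drx] -> 13 lines: vji eidsd uecn ohz zpu gnoeq drx sxy nsmj qpio wrr cpq wxudw
Hunk 4: at line 6 remove [drx,sxy] add [lbli,zkyxq,rnxa] -> 14 lines: vji eidsd uecn ohz zpu gnoeq lbli zkyxq rnxa nsmj qpio wrr cpq wxudw
Hunk 5: at line 6 remove [lbli,zkyxq,rnxa] add [ymksj,hvaa,lqs] -> 14 lines: vji eidsd uecn ohz zpu gnoeq ymksj hvaa lqs nsmj qpio wrr cpq wxudw
Hunk 6: at line 7 remove [hvaa] add [ttv,pvnfc] -> 15 lines: vji eidsd uecn ohz zpu gnoeq ymksj ttv pvnfc lqs nsmj qpio wrr cpq wxudw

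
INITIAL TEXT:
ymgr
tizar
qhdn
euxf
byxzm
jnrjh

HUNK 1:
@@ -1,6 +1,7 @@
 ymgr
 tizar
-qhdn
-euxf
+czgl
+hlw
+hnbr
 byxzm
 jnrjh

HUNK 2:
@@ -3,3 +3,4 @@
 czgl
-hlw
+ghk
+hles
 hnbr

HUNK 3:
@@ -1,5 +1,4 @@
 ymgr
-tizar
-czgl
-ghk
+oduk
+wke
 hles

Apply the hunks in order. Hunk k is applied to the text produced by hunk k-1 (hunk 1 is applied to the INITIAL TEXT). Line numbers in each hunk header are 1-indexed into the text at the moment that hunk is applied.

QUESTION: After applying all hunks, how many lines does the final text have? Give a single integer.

Answer: 7

Derivation:
Hunk 1: at line 1 remove [qhdn,euxf] add [czgl,hlw,hnbr] -> 7 lines: ymgr tizar czgl hlw hnbr byxzm jnrjh
Hunk 2: at line 3 remove [hlw] add [ghk,hles] -> 8 lines: ymgr tizar czgl ghk hles hnbr byxzm jnrjh
Hunk 3: at line 1 remove [tizar,czgl,ghk] add [oduk,wke] -> 7 lines: ymgr oduk wke hles hnbr byxzm jnrjh
Final line count: 7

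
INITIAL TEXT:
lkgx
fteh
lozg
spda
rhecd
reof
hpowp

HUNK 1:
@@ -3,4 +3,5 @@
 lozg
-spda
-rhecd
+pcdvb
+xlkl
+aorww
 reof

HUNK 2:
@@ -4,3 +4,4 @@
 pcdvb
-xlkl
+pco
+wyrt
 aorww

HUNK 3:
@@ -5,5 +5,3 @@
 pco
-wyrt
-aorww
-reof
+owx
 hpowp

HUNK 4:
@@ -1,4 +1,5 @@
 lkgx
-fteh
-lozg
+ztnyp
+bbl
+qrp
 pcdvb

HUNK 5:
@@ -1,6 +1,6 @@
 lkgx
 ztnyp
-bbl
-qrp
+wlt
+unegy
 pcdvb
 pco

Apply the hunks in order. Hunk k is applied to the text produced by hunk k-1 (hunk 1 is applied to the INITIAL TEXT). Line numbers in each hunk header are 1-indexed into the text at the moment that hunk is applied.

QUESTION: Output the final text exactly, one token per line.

Answer: lkgx
ztnyp
wlt
unegy
pcdvb
pco
owx
hpowp

Derivation:
Hunk 1: at line 3 remove [spda,rhecd] add [pcdvb,xlkl,aorww] -> 8 lines: lkgx fteh lozg pcdvb xlkl aorww reof hpowp
Hunk 2: at line 4 remove [xlkl] add [pco,wyrt] -> 9 lines: lkgx fteh lozg pcdvb pco wyrt aorww reof hpowp
Hunk 3: at line 5 remove [wyrt,aorww,reof] add [owx] -> 7 lines: lkgx fteh lozg pcdvb pco owx hpowp
Hunk 4: at line 1 remove [fteh,lozg] add [ztnyp,bbl,qrp] -> 8 lines: lkgx ztnyp bbl qrp pcdvb pco owx hpowp
Hunk 5: at line 1 remove [bbl,qrp] add [wlt,unegy] -> 8 lines: lkgx ztnyp wlt unegy pcdvb pco owx hpowp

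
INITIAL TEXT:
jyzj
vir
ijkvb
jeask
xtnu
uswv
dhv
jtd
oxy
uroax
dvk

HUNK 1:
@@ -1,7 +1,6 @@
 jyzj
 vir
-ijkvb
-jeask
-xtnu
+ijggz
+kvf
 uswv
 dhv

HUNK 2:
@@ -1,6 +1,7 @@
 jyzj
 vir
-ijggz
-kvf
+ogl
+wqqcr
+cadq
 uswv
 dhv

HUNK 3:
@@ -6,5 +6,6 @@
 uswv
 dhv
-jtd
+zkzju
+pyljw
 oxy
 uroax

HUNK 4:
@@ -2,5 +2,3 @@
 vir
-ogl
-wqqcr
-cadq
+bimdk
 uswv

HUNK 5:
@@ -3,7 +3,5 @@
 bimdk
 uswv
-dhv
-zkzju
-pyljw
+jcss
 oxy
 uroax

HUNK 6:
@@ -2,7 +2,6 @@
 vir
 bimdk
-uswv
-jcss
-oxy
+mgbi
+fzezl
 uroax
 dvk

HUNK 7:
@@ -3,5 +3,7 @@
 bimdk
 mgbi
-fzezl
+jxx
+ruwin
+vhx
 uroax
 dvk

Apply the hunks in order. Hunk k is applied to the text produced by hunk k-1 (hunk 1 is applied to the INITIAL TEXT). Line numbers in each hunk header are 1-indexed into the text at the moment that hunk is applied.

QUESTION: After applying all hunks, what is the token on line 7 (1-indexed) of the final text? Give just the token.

Hunk 1: at line 1 remove [ijkvb,jeask,xtnu] add [ijggz,kvf] -> 10 lines: jyzj vir ijggz kvf uswv dhv jtd oxy uroax dvk
Hunk 2: at line 1 remove [ijggz,kvf] add [ogl,wqqcr,cadq] -> 11 lines: jyzj vir ogl wqqcr cadq uswv dhv jtd oxy uroax dvk
Hunk 3: at line 6 remove [jtd] add [zkzju,pyljw] -> 12 lines: jyzj vir ogl wqqcr cadq uswv dhv zkzju pyljw oxy uroax dvk
Hunk 4: at line 2 remove [ogl,wqqcr,cadq] add [bimdk] -> 10 lines: jyzj vir bimdk uswv dhv zkzju pyljw oxy uroax dvk
Hunk 5: at line 3 remove [dhv,zkzju,pyljw] add [jcss] -> 8 lines: jyzj vir bimdk uswv jcss oxy uroax dvk
Hunk 6: at line 2 remove [uswv,jcss,oxy] add [mgbi,fzezl] -> 7 lines: jyzj vir bimdk mgbi fzezl uroax dvk
Hunk 7: at line 3 remove [fzezl] add [jxx,ruwin,vhx] -> 9 lines: jyzj vir bimdk mgbi jxx ruwin vhx uroax dvk
Final line 7: vhx

Answer: vhx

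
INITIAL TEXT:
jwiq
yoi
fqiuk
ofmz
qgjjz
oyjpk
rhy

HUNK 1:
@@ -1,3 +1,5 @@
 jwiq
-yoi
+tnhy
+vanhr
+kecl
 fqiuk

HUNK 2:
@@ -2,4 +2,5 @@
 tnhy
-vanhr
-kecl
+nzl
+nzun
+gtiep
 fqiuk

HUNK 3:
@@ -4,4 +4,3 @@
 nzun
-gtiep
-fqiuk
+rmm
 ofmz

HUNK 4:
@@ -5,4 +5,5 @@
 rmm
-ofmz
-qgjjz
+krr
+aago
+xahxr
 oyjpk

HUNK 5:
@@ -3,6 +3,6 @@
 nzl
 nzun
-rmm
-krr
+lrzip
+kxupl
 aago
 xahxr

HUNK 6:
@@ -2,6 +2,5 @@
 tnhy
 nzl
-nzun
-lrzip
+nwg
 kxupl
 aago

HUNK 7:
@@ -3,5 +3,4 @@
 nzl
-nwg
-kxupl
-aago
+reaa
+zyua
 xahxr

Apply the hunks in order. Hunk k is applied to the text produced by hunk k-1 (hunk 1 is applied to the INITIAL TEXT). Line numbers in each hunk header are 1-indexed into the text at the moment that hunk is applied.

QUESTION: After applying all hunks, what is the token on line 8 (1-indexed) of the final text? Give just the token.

Hunk 1: at line 1 remove [yoi] add [tnhy,vanhr,kecl] -> 9 lines: jwiq tnhy vanhr kecl fqiuk ofmz qgjjz oyjpk rhy
Hunk 2: at line 2 remove [vanhr,kecl] add [nzl,nzun,gtiep] -> 10 lines: jwiq tnhy nzl nzun gtiep fqiuk ofmz qgjjz oyjpk rhy
Hunk 3: at line 4 remove [gtiep,fqiuk] add [rmm] -> 9 lines: jwiq tnhy nzl nzun rmm ofmz qgjjz oyjpk rhy
Hunk 4: at line 5 remove [ofmz,qgjjz] add [krr,aago,xahxr] -> 10 lines: jwiq tnhy nzl nzun rmm krr aago xahxr oyjpk rhy
Hunk 5: at line 3 remove [rmm,krr] add [lrzip,kxupl] -> 10 lines: jwiq tnhy nzl nzun lrzip kxupl aago xahxr oyjpk rhy
Hunk 6: at line 2 remove [nzun,lrzip] add [nwg] -> 9 lines: jwiq tnhy nzl nwg kxupl aago xahxr oyjpk rhy
Hunk 7: at line 3 remove [nwg,kxupl,aago] add [reaa,zyua] -> 8 lines: jwiq tnhy nzl reaa zyua xahxr oyjpk rhy
Final line 8: rhy

Answer: rhy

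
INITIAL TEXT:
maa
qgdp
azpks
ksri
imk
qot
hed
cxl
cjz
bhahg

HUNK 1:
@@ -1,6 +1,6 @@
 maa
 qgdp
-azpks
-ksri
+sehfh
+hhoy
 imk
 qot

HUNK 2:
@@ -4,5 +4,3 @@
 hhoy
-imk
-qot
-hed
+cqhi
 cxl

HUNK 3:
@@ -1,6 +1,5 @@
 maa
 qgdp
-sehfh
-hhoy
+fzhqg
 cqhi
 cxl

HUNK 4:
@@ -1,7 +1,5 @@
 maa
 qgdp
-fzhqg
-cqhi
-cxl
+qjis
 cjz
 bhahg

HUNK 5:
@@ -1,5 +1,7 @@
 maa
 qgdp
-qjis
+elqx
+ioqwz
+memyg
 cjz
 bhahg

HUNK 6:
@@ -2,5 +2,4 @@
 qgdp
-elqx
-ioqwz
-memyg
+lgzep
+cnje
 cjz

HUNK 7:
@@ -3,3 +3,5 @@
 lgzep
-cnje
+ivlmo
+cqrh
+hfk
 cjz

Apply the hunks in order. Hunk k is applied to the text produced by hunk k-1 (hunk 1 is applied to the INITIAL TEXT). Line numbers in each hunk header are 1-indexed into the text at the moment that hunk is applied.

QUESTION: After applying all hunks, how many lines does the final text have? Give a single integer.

Hunk 1: at line 1 remove [azpks,ksri] add [sehfh,hhoy] -> 10 lines: maa qgdp sehfh hhoy imk qot hed cxl cjz bhahg
Hunk 2: at line 4 remove [imk,qot,hed] add [cqhi] -> 8 lines: maa qgdp sehfh hhoy cqhi cxl cjz bhahg
Hunk 3: at line 1 remove [sehfh,hhoy] add [fzhqg] -> 7 lines: maa qgdp fzhqg cqhi cxl cjz bhahg
Hunk 4: at line 1 remove [fzhqg,cqhi,cxl] add [qjis] -> 5 lines: maa qgdp qjis cjz bhahg
Hunk 5: at line 1 remove [qjis] add [elqx,ioqwz,memyg] -> 7 lines: maa qgdp elqx ioqwz memyg cjz bhahg
Hunk 6: at line 2 remove [elqx,ioqwz,memyg] add [lgzep,cnje] -> 6 lines: maa qgdp lgzep cnje cjz bhahg
Hunk 7: at line 3 remove [cnje] add [ivlmo,cqrh,hfk] -> 8 lines: maa qgdp lgzep ivlmo cqrh hfk cjz bhahg
Final line count: 8

Answer: 8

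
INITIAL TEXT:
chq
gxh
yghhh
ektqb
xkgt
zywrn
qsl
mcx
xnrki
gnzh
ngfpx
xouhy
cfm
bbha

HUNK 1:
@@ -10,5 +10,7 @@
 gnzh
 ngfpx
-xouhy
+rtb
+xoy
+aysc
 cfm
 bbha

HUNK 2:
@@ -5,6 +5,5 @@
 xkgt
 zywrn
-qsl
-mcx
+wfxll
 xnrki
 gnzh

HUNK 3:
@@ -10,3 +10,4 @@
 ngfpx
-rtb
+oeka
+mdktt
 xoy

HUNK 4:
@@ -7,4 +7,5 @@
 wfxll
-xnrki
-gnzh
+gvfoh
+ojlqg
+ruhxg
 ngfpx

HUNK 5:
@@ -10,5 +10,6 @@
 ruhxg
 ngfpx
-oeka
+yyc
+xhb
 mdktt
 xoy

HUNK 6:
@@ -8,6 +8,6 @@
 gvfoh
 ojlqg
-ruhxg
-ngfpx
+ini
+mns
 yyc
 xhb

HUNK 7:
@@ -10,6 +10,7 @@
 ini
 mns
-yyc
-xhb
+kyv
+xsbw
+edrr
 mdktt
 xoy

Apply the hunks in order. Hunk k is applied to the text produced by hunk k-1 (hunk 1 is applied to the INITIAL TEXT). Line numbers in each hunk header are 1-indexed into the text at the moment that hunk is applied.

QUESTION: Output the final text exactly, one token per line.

Answer: chq
gxh
yghhh
ektqb
xkgt
zywrn
wfxll
gvfoh
ojlqg
ini
mns
kyv
xsbw
edrr
mdktt
xoy
aysc
cfm
bbha

Derivation:
Hunk 1: at line 10 remove [xouhy] add [rtb,xoy,aysc] -> 16 lines: chq gxh yghhh ektqb xkgt zywrn qsl mcx xnrki gnzh ngfpx rtb xoy aysc cfm bbha
Hunk 2: at line 5 remove [qsl,mcx] add [wfxll] -> 15 lines: chq gxh yghhh ektqb xkgt zywrn wfxll xnrki gnzh ngfpx rtb xoy aysc cfm bbha
Hunk 3: at line 10 remove [rtb] add [oeka,mdktt] -> 16 lines: chq gxh yghhh ektqb xkgt zywrn wfxll xnrki gnzh ngfpx oeka mdktt xoy aysc cfm bbha
Hunk 4: at line 7 remove [xnrki,gnzh] add [gvfoh,ojlqg,ruhxg] -> 17 lines: chq gxh yghhh ektqb xkgt zywrn wfxll gvfoh ojlqg ruhxg ngfpx oeka mdktt xoy aysc cfm bbha
Hunk 5: at line 10 remove [oeka] add [yyc,xhb] -> 18 lines: chq gxh yghhh ektqb xkgt zywrn wfxll gvfoh ojlqg ruhxg ngfpx yyc xhb mdktt xoy aysc cfm bbha
Hunk 6: at line 8 remove [ruhxg,ngfpx] add [ini,mns] -> 18 lines: chq gxh yghhh ektqb xkgt zywrn wfxll gvfoh ojlqg ini mns yyc xhb mdktt xoy aysc cfm bbha
Hunk 7: at line 10 remove [yyc,xhb] add [kyv,xsbw,edrr] -> 19 lines: chq gxh yghhh ektqb xkgt zywrn wfxll gvfoh ojlqg ini mns kyv xsbw edrr mdktt xoy aysc cfm bbha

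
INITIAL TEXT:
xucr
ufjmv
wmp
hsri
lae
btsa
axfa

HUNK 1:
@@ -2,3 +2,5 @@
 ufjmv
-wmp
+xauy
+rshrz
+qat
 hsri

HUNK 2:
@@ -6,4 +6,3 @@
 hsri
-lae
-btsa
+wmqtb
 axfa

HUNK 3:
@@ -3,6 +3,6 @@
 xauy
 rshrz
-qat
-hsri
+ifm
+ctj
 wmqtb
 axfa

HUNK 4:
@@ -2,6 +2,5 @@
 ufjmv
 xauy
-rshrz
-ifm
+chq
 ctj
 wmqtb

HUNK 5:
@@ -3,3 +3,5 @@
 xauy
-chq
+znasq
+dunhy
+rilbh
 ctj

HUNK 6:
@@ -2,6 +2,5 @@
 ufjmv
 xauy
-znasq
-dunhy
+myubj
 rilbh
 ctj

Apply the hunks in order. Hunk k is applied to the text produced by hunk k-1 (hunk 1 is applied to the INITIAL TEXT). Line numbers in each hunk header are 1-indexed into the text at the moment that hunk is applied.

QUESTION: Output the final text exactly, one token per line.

Hunk 1: at line 2 remove [wmp] add [xauy,rshrz,qat] -> 9 lines: xucr ufjmv xauy rshrz qat hsri lae btsa axfa
Hunk 2: at line 6 remove [lae,btsa] add [wmqtb] -> 8 lines: xucr ufjmv xauy rshrz qat hsri wmqtb axfa
Hunk 3: at line 3 remove [qat,hsri] add [ifm,ctj] -> 8 lines: xucr ufjmv xauy rshrz ifm ctj wmqtb axfa
Hunk 4: at line 2 remove [rshrz,ifm] add [chq] -> 7 lines: xucr ufjmv xauy chq ctj wmqtb axfa
Hunk 5: at line 3 remove [chq] add [znasq,dunhy,rilbh] -> 9 lines: xucr ufjmv xauy znasq dunhy rilbh ctj wmqtb axfa
Hunk 6: at line 2 remove [znasq,dunhy] add [myubj] -> 8 lines: xucr ufjmv xauy myubj rilbh ctj wmqtb axfa

Answer: xucr
ufjmv
xauy
myubj
rilbh
ctj
wmqtb
axfa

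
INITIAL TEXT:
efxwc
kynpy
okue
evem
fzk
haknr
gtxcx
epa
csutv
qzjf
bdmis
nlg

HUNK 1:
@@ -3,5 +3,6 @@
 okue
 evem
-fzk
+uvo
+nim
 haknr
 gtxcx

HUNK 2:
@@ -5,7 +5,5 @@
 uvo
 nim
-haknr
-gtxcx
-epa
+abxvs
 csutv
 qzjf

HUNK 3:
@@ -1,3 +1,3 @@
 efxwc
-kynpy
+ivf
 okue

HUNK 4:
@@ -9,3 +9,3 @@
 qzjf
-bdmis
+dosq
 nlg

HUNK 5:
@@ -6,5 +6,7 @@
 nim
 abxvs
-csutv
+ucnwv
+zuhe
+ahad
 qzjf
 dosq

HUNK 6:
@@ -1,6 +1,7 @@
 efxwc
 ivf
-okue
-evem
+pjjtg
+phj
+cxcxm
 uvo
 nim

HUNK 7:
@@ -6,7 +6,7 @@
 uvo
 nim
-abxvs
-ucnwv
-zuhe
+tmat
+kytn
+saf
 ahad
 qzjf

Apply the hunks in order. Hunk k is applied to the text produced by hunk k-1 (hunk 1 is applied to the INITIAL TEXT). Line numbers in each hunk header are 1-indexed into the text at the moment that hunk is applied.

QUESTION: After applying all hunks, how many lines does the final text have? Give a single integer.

Hunk 1: at line 3 remove [fzk] add [uvo,nim] -> 13 lines: efxwc kynpy okue evem uvo nim haknr gtxcx epa csutv qzjf bdmis nlg
Hunk 2: at line 5 remove [haknr,gtxcx,epa] add [abxvs] -> 11 lines: efxwc kynpy okue evem uvo nim abxvs csutv qzjf bdmis nlg
Hunk 3: at line 1 remove [kynpy] add [ivf] -> 11 lines: efxwc ivf okue evem uvo nim abxvs csutv qzjf bdmis nlg
Hunk 4: at line 9 remove [bdmis] add [dosq] -> 11 lines: efxwc ivf okue evem uvo nim abxvs csutv qzjf dosq nlg
Hunk 5: at line 6 remove [csutv] add [ucnwv,zuhe,ahad] -> 13 lines: efxwc ivf okue evem uvo nim abxvs ucnwv zuhe ahad qzjf dosq nlg
Hunk 6: at line 1 remove [okue,evem] add [pjjtg,phj,cxcxm] -> 14 lines: efxwc ivf pjjtg phj cxcxm uvo nim abxvs ucnwv zuhe ahad qzjf dosq nlg
Hunk 7: at line 6 remove [abxvs,ucnwv,zuhe] add [tmat,kytn,saf] -> 14 lines: efxwc ivf pjjtg phj cxcxm uvo nim tmat kytn saf ahad qzjf dosq nlg
Final line count: 14

Answer: 14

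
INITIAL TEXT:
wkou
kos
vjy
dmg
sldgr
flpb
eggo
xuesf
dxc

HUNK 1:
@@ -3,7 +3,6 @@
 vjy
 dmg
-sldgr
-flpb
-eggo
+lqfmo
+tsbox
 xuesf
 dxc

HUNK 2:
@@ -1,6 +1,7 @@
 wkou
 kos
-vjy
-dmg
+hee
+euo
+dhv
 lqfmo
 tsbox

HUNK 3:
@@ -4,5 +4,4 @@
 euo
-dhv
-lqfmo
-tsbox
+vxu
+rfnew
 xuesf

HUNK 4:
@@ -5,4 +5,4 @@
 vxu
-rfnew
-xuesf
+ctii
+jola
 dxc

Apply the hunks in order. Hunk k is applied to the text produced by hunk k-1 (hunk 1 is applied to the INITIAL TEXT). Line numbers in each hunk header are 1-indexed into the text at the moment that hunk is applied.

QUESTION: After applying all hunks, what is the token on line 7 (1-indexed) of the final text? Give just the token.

Answer: jola

Derivation:
Hunk 1: at line 3 remove [sldgr,flpb,eggo] add [lqfmo,tsbox] -> 8 lines: wkou kos vjy dmg lqfmo tsbox xuesf dxc
Hunk 2: at line 1 remove [vjy,dmg] add [hee,euo,dhv] -> 9 lines: wkou kos hee euo dhv lqfmo tsbox xuesf dxc
Hunk 3: at line 4 remove [dhv,lqfmo,tsbox] add [vxu,rfnew] -> 8 lines: wkou kos hee euo vxu rfnew xuesf dxc
Hunk 4: at line 5 remove [rfnew,xuesf] add [ctii,jola] -> 8 lines: wkou kos hee euo vxu ctii jola dxc
Final line 7: jola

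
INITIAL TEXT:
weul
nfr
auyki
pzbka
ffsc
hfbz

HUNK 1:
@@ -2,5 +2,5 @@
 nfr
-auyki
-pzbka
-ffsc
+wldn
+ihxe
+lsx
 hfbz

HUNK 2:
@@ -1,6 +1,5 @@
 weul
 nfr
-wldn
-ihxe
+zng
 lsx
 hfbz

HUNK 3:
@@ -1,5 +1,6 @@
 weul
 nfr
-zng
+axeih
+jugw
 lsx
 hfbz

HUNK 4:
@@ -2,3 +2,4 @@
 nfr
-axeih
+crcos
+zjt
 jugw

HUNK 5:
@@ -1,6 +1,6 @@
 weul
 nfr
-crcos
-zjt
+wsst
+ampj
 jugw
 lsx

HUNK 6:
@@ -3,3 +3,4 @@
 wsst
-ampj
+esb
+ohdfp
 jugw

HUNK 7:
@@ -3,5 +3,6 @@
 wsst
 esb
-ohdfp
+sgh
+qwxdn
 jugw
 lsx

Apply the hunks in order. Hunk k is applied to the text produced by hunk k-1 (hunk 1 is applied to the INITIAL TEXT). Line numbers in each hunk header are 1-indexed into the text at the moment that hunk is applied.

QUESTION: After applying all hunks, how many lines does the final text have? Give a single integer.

Hunk 1: at line 2 remove [auyki,pzbka,ffsc] add [wldn,ihxe,lsx] -> 6 lines: weul nfr wldn ihxe lsx hfbz
Hunk 2: at line 1 remove [wldn,ihxe] add [zng] -> 5 lines: weul nfr zng lsx hfbz
Hunk 3: at line 1 remove [zng] add [axeih,jugw] -> 6 lines: weul nfr axeih jugw lsx hfbz
Hunk 4: at line 2 remove [axeih] add [crcos,zjt] -> 7 lines: weul nfr crcos zjt jugw lsx hfbz
Hunk 5: at line 1 remove [crcos,zjt] add [wsst,ampj] -> 7 lines: weul nfr wsst ampj jugw lsx hfbz
Hunk 6: at line 3 remove [ampj] add [esb,ohdfp] -> 8 lines: weul nfr wsst esb ohdfp jugw lsx hfbz
Hunk 7: at line 3 remove [ohdfp] add [sgh,qwxdn] -> 9 lines: weul nfr wsst esb sgh qwxdn jugw lsx hfbz
Final line count: 9

Answer: 9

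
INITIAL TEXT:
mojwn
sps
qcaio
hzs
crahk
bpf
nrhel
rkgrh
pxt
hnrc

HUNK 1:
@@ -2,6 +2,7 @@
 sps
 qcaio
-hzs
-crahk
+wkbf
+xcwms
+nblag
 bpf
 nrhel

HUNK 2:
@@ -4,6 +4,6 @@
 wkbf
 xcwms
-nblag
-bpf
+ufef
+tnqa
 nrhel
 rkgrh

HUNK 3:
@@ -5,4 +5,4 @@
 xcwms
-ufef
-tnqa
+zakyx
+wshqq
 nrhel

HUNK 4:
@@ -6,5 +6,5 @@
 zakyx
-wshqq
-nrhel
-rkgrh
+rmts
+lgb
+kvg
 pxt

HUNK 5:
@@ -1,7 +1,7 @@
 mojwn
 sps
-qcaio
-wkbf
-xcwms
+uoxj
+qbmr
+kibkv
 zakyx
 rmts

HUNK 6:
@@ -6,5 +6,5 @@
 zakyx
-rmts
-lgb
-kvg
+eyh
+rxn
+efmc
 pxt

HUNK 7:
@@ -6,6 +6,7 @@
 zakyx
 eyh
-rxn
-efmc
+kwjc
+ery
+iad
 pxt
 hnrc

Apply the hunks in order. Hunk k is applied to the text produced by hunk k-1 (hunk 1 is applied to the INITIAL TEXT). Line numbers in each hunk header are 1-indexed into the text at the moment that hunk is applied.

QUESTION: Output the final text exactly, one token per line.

Hunk 1: at line 2 remove [hzs,crahk] add [wkbf,xcwms,nblag] -> 11 lines: mojwn sps qcaio wkbf xcwms nblag bpf nrhel rkgrh pxt hnrc
Hunk 2: at line 4 remove [nblag,bpf] add [ufef,tnqa] -> 11 lines: mojwn sps qcaio wkbf xcwms ufef tnqa nrhel rkgrh pxt hnrc
Hunk 3: at line 5 remove [ufef,tnqa] add [zakyx,wshqq] -> 11 lines: mojwn sps qcaio wkbf xcwms zakyx wshqq nrhel rkgrh pxt hnrc
Hunk 4: at line 6 remove [wshqq,nrhel,rkgrh] add [rmts,lgb,kvg] -> 11 lines: mojwn sps qcaio wkbf xcwms zakyx rmts lgb kvg pxt hnrc
Hunk 5: at line 1 remove [qcaio,wkbf,xcwms] add [uoxj,qbmr,kibkv] -> 11 lines: mojwn sps uoxj qbmr kibkv zakyx rmts lgb kvg pxt hnrc
Hunk 6: at line 6 remove [rmts,lgb,kvg] add [eyh,rxn,efmc] -> 11 lines: mojwn sps uoxj qbmr kibkv zakyx eyh rxn efmc pxt hnrc
Hunk 7: at line 6 remove [rxn,efmc] add [kwjc,ery,iad] -> 12 lines: mojwn sps uoxj qbmr kibkv zakyx eyh kwjc ery iad pxt hnrc

Answer: mojwn
sps
uoxj
qbmr
kibkv
zakyx
eyh
kwjc
ery
iad
pxt
hnrc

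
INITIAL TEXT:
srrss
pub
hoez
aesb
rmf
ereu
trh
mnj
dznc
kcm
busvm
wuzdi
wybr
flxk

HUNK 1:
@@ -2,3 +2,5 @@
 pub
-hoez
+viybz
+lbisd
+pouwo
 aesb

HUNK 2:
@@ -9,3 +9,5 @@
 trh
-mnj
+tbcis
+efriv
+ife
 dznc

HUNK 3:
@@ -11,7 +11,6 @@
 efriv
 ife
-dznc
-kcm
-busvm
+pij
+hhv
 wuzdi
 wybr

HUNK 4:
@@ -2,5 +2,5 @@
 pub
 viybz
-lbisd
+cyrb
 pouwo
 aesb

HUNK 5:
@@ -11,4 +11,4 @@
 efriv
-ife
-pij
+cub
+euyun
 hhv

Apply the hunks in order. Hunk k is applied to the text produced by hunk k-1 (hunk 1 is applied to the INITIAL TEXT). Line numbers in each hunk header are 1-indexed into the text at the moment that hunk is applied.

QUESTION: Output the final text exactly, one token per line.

Hunk 1: at line 2 remove [hoez] add [viybz,lbisd,pouwo] -> 16 lines: srrss pub viybz lbisd pouwo aesb rmf ereu trh mnj dznc kcm busvm wuzdi wybr flxk
Hunk 2: at line 9 remove [mnj] add [tbcis,efriv,ife] -> 18 lines: srrss pub viybz lbisd pouwo aesb rmf ereu trh tbcis efriv ife dznc kcm busvm wuzdi wybr flxk
Hunk 3: at line 11 remove [dznc,kcm,busvm] add [pij,hhv] -> 17 lines: srrss pub viybz lbisd pouwo aesb rmf ereu trh tbcis efriv ife pij hhv wuzdi wybr flxk
Hunk 4: at line 2 remove [lbisd] add [cyrb] -> 17 lines: srrss pub viybz cyrb pouwo aesb rmf ereu trh tbcis efriv ife pij hhv wuzdi wybr flxk
Hunk 5: at line 11 remove [ife,pij] add [cub,euyun] -> 17 lines: srrss pub viybz cyrb pouwo aesb rmf ereu trh tbcis efriv cub euyun hhv wuzdi wybr flxk

Answer: srrss
pub
viybz
cyrb
pouwo
aesb
rmf
ereu
trh
tbcis
efriv
cub
euyun
hhv
wuzdi
wybr
flxk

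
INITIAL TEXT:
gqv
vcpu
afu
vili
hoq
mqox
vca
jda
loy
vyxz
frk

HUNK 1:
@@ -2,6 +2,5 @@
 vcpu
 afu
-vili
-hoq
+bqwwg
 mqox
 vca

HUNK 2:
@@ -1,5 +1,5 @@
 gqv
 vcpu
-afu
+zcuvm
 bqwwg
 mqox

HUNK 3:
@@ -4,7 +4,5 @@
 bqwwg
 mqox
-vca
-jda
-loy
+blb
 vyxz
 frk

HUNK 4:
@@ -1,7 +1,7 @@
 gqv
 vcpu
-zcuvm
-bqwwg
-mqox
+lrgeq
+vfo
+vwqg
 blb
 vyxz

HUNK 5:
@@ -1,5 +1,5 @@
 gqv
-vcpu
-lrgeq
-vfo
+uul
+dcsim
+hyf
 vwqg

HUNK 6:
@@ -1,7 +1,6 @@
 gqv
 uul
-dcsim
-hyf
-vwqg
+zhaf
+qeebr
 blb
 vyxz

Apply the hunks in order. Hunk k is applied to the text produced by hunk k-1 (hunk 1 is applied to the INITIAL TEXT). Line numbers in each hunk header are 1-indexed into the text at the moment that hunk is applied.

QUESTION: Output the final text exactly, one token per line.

Answer: gqv
uul
zhaf
qeebr
blb
vyxz
frk

Derivation:
Hunk 1: at line 2 remove [vili,hoq] add [bqwwg] -> 10 lines: gqv vcpu afu bqwwg mqox vca jda loy vyxz frk
Hunk 2: at line 1 remove [afu] add [zcuvm] -> 10 lines: gqv vcpu zcuvm bqwwg mqox vca jda loy vyxz frk
Hunk 3: at line 4 remove [vca,jda,loy] add [blb] -> 8 lines: gqv vcpu zcuvm bqwwg mqox blb vyxz frk
Hunk 4: at line 1 remove [zcuvm,bqwwg,mqox] add [lrgeq,vfo,vwqg] -> 8 lines: gqv vcpu lrgeq vfo vwqg blb vyxz frk
Hunk 5: at line 1 remove [vcpu,lrgeq,vfo] add [uul,dcsim,hyf] -> 8 lines: gqv uul dcsim hyf vwqg blb vyxz frk
Hunk 6: at line 1 remove [dcsim,hyf,vwqg] add [zhaf,qeebr] -> 7 lines: gqv uul zhaf qeebr blb vyxz frk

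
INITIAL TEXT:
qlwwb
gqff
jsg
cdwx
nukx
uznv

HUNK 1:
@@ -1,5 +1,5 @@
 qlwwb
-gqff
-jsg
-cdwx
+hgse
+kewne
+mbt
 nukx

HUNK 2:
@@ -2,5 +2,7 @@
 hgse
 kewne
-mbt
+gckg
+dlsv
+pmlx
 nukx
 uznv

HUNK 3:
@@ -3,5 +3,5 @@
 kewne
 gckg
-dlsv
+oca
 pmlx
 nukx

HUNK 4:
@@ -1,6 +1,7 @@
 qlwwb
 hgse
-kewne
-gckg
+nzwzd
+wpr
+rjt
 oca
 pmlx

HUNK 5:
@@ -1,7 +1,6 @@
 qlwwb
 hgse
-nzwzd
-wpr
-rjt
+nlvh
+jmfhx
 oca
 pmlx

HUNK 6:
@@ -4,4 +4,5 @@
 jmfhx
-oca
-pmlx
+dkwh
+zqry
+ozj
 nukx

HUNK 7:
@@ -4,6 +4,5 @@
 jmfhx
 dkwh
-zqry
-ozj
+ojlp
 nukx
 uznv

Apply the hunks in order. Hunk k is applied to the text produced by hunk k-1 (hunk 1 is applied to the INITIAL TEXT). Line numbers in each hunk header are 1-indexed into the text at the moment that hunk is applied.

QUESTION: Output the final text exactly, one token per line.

Hunk 1: at line 1 remove [gqff,jsg,cdwx] add [hgse,kewne,mbt] -> 6 lines: qlwwb hgse kewne mbt nukx uznv
Hunk 2: at line 2 remove [mbt] add [gckg,dlsv,pmlx] -> 8 lines: qlwwb hgse kewne gckg dlsv pmlx nukx uznv
Hunk 3: at line 3 remove [dlsv] add [oca] -> 8 lines: qlwwb hgse kewne gckg oca pmlx nukx uznv
Hunk 4: at line 1 remove [kewne,gckg] add [nzwzd,wpr,rjt] -> 9 lines: qlwwb hgse nzwzd wpr rjt oca pmlx nukx uznv
Hunk 5: at line 1 remove [nzwzd,wpr,rjt] add [nlvh,jmfhx] -> 8 lines: qlwwb hgse nlvh jmfhx oca pmlx nukx uznv
Hunk 6: at line 4 remove [oca,pmlx] add [dkwh,zqry,ozj] -> 9 lines: qlwwb hgse nlvh jmfhx dkwh zqry ozj nukx uznv
Hunk 7: at line 4 remove [zqry,ozj] add [ojlp] -> 8 lines: qlwwb hgse nlvh jmfhx dkwh ojlp nukx uznv

Answer: qlwwb
hgse
nlvh
jmfhx
dkwh
ojlp
nukx
uznv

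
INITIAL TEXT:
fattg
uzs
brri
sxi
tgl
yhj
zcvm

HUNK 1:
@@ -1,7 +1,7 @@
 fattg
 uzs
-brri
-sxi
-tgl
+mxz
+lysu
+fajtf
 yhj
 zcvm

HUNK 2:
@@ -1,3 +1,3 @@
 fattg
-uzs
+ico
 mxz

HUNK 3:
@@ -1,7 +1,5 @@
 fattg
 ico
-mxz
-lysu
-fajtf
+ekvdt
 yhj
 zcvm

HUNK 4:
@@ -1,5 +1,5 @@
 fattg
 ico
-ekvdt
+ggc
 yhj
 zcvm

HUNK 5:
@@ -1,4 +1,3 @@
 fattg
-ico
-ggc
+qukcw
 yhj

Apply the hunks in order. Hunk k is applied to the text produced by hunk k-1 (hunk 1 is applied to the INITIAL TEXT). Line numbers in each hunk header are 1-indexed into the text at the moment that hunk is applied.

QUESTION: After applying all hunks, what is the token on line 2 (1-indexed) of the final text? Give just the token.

Hunk 1: at line 1 remove [brri,sxi,tgl] add [mxz,lysu,fajtf] -> 7 lines: fattg uzs mxz lysu fajtf yhj zcvm
Hunk 2: at line 1 remove [uzs] add [ico] -> 7 lines: fattg ico mxz lysu fajtf yhj zcvm
Hunk 3: at line 1 remove [mxz,lysu,fajtf] add [ekvdt] -> 5 lines: fattg ico ekvdt yhj zcvm
Hunk 4: at line 1 remove [ekvdt] add [ggc] -> 5 lines: fattg ico ggc yhj zcvm
Hunk 5: at line 1 remove [ico,ggc] add [qukcw] -> 4 lines: fattg qukcw yhj zcvm
Final line 2: qukcw

Answer: qukcw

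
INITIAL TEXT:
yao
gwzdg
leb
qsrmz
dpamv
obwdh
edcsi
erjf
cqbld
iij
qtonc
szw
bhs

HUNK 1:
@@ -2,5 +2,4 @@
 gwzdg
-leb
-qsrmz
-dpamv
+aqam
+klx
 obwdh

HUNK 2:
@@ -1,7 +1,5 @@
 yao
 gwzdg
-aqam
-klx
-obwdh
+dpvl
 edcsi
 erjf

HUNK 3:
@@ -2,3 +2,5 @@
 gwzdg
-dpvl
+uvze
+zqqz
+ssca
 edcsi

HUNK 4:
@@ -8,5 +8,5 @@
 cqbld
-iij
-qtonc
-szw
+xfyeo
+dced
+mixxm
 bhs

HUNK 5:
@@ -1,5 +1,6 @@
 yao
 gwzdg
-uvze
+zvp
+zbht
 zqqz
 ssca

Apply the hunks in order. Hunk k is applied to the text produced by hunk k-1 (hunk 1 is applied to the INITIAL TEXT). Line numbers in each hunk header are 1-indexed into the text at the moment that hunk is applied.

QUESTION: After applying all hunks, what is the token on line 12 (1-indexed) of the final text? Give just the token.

Answer: mixxm

Derivation:
Hunk 1: at line 2 remove [leb,qsrmz,dpamv] add [aqam,klx] -> 12 lines: yao gwzdg aqam klx obwdh edcsi erjf cqbld iij qtonc szw bhs
Hunk 2: at line 1 remove [aqam,klx,obwdh] add [dpvl] -> 10 lines: yao gwzdg dpvl edcsi erjf cqbld iij qtonc szw bhs
Hunk 3: at line 2 remove [dpvl] add [uvze,zqqz,ssca] -> 12 lines: yao gwzdg uvze zqqz ssca edcsi erjf cqbld iij qtonc szw bhs
Hunk 4: at line 8 remove [iij,qtonc,szw] add [xfyeo,dced,mixxm] -> 12 lines: yao gwzdg uvze zqqz ssca edcsi erjf cqbld xfyeo dced mixxm bhs
Hunk 5: at line 1 remove [uvze] add [zvp,zbht] -> 13 lines: yao gwzdg zvp zbht zqqz ssca edcsi erjf cqbld xfyeo dced mixxm bhs
Final line 12: mixxm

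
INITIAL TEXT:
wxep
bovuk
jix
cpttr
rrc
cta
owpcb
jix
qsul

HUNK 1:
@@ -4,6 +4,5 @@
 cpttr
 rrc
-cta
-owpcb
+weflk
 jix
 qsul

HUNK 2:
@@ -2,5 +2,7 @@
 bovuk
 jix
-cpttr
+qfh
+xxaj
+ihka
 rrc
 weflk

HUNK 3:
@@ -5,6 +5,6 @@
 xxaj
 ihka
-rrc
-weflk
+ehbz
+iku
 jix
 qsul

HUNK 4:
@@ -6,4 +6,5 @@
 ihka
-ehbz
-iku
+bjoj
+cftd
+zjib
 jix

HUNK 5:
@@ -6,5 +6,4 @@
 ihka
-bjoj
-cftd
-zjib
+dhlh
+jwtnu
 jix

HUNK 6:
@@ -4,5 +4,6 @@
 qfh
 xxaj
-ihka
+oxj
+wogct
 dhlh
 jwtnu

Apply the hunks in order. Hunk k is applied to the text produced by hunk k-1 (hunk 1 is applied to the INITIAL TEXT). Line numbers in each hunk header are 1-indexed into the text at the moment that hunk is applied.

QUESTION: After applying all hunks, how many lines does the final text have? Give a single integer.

Hunk 1: at line 4 remove [cta,owpcb] add [weflk] -> 8 lines: wxep bovuk jix cpttr rrc weflk jix qsul
Hunk 2: at line 2 remove [cpttr] add [qfh,xxaj,ihka] -> 10 lines: wxep bovuk jix qfh xxaj ihka rrc weflk jix qsul
Hunk 3: at line 5 remove [rrc,weflk] add [ehbz,iku] -> 10 lines: wxep bovuk jix qfh xxaj ihka ehbz iku jix qsul
Hunk 4: at line 6 remove [ehbz,iku] add [bjoj,cftd,zjib] -> 11 lines: wxep bovuk jix qfh xxaj ihka bjoj cftd zjib jix qsul
Hunk 5: at line 6 remove [bjoj,cftd,zjib] add [dhlh,jwtnu] -> 10 lines: wxep bovuk jix qfh xxaj ihka dhlh jwtnu jix qsul
Hunk 6: at line 4 remove [ihka] add [oxj,wogct] -> 11 lines: wxep bovuk jix qfh xxaj oxj wogct dhlh jwtnu jix qsul
Final line count: 11

Answer: 11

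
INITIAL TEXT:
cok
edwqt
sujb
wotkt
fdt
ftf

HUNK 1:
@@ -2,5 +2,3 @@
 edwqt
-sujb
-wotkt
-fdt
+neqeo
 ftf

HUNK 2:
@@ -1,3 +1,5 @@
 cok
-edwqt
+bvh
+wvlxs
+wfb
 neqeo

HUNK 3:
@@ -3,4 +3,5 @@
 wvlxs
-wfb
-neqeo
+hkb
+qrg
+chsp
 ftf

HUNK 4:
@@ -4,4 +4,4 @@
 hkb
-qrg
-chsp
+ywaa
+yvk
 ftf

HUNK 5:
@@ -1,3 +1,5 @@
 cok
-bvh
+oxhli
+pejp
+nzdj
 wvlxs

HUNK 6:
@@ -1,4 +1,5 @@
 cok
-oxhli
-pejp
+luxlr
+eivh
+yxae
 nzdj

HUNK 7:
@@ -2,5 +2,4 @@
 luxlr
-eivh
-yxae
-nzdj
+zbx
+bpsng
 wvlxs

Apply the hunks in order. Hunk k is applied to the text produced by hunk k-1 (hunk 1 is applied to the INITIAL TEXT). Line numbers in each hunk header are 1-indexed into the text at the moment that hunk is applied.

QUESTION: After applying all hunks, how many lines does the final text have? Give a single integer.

Answer: 9

Derivation:
Hunk 1: at line 2 remove [sujb,wotkt,fdt] add [neqeo] -> 4 lines: cok edwqt neqeo ftf
Hunk 2: at line 1 remove [edwqt] add [bvh,wvlxs,wfb] -> 6 lines: cok bvh wvlxs wfb neqeo ftf
Hunk 3: at line 3 remove [wfb,neqeo] add [hkb,qrg,chsp] -> 7 lines: cok bvh wvlxs hkb qrg chsp ftf
Hunk 4: at line 4 remove [qrg,chsp] add [ywaa,yvk] -> 7 lines: cok bvh wvlxs hkb ywaa yvk ftf
Hunk 5: at line 1 remove [bvh] add [oxhli,pejp,nzdj] -> 9 lines: cok oxhli pejp nzdj wvlxs hkb ywaa yvk ftf
Hunk 6: at line 1 remove [oxhli,pejp] add [luxlr,eivh,yxae] -> 10 lines: cok luxlr eivh yxae nzdj wvlxs hkb ywaa yvk ftf
Hunk 7: at line 2 remove [eivh,yxae,nzdj] add [zbx,bpsng] -> 9 lines: cok luxlr zbx bpsng wvlxs hkb ywaa yvk ftf
Final line count: 9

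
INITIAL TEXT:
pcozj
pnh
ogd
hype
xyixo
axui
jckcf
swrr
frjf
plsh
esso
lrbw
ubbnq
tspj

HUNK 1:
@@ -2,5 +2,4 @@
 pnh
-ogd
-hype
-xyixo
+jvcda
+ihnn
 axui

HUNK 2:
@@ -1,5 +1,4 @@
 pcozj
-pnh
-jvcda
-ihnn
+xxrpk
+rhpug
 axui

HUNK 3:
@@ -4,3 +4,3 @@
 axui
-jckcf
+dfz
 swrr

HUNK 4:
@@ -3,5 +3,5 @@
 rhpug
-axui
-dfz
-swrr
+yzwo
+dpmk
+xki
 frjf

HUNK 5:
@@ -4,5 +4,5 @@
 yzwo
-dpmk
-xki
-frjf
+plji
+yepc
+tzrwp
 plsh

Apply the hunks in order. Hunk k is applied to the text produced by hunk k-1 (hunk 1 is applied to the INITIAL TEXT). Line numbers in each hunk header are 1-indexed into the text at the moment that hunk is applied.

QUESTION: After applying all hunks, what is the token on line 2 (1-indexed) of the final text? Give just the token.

Answer: xxrpk

Derivation:
Hunk 1: at line 2 remove [ogd,hype,xyixo] add [jvcda,ihnn] -> 13 lines: pcozj pnh jvcda ihnn axui jckcf swrr frjf plsh esso lrbw ubbnq tspj
Hunk 2: at line 1 remove [pnh,jvcda,ihnn] add [xxrpk,rhpug] -> 12 lines: pcozj xxrpk rhpug axui jckcf swrr frjf plsh esso lrbw ubbnq tspj
Hunk 3: at line 4 remove [jckcf] add [dfz] -> 12 lines: pcozj xxrpk rhpug axui dfz swrr frjf plsh esso lrbw ubbnq tspj
Hunk 4: at line 3 remove [axui,dfz,swrr] add [yzwo,dpmk,xki] -> 12 lines: pcozj xxrpk rhpug yzwo dpmk xki frjf plsh esso lrbw ubbnq tspj
Hunk 5: at line 4 remove [dpmk,xki,frjf] add [plji,yepc,tzrwp] -> 12 lines: pcozj xxrpk rhpug yzwo plji yepc tzrwp plsh esso lrbw ubbnq tspj
Final line 2: xxrpk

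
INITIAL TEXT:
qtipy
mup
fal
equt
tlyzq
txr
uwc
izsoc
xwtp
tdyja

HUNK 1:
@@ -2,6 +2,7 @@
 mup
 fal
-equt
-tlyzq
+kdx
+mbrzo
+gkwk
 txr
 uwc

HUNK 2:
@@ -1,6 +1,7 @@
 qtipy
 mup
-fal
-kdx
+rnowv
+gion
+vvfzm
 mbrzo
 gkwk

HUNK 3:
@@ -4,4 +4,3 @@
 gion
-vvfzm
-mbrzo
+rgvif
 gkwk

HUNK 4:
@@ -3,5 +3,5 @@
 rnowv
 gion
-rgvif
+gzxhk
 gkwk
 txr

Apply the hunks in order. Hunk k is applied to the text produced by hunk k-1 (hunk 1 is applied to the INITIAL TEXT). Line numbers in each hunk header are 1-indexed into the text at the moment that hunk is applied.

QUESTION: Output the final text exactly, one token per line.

Answer: qtipy
mup
rnowv
gion
gzxhk
gkwk
txr
uwc
izsoc
xwtp
tdyja

Derivation:
Hunk 1: at line 2 remove [equt,tlyzq] add [kdx,mbrzo,gkwk] -> 11 lines: qtipy mup fal kdx mbrzo gkwk txr uwc izsoc xwtp tdyja
Hunk 2: at line 1 remove [fal,kdx] add [rnowv,gion,vvfzm] -> 12 lines: qtipy mup rnowv gion vvfzm mbrzo gkwk txr uwc izsoc xwtp tdyja
Hunk 3: at line 4 remove [vvfzm,mbrzo] add [rgvif] -> 11 lines: qtipy mup rnowv gion rgvif gkwk txr uwc izsoc xwtp tdyja
Hunk 4: at line 3 remove [rgvif] add [gzxhk] -> 11 lines: qtipy mup rnowv gion gzxhk gkwk txr uwc izsoc xwtp tdyja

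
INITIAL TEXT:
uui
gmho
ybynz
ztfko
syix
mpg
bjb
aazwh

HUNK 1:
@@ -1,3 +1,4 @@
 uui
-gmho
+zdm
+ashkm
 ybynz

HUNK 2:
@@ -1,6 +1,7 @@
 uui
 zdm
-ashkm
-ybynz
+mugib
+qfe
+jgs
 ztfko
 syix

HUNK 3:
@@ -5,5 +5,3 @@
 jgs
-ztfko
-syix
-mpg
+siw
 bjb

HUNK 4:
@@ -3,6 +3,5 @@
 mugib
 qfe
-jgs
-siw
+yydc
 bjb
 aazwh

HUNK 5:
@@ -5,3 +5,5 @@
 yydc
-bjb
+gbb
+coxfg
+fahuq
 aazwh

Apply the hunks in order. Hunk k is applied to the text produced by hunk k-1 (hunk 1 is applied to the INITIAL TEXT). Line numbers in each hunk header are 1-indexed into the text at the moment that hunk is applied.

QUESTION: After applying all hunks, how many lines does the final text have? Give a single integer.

Hunk 1: at line 1 remove [gmho] add [zdm,ashkm] -> 9 lines: uui zdm ashkm ybynz ztfko syix mpg bjb aazwh
Hunk 2: at line 1 remove [ashkm,ybynz] add [mugib,qfe,jgs] -> 10 lines: uui zdm mugib qfe jgs ztfko syix mpg bjb aazwh
Hunk 3: at line 5 remove [ztfko,syix,mpg] add [siw] -> 8 lines: uui zdm mugib qfe jgs siw bjb aazwh
Hunk 4: at line 3 remove [jgs,siw] add [yydc] -> 7 lines: uui zdm mugib qfe yydc bjb aazwh
Hunk 5: at line 5 remove [bjb] add [gbb,coxfg,fahuq] -> 9 lines: uui zdm mugib qfe yydc gbb coxfg fahuq aazwh
Final line count: 9

Answer: 9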